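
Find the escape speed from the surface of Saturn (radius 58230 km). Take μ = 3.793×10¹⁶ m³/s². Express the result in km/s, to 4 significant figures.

r = R = 5.823×10⁷ m.
Escape speed v_esc = √(2μ/r) = √(2 × 3.793×10¹⁶ / 5.823×10⁷) = √(1.303×10⁹) = 36090 m/s.
= 36.09 km/s.

v_esc ≈ 36.09 km/s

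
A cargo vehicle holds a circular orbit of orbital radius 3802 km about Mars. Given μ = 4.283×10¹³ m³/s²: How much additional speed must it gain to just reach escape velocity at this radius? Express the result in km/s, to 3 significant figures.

r = 3802 km = 3.802×10⁶ m.
Circular speed v_c = √(μ/r) = 3356 m/s.
Escape speed v_esc = √(2μ/r) = √2 × v_c = 4747 m/s.
Δv = v_esc − v_c = 1390 m/s = 1.390 km/s.

Δv ≈ 1.39 km/s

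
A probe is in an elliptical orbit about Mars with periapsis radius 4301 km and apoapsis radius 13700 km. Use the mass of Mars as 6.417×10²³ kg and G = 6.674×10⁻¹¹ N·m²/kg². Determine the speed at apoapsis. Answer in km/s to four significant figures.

v ≈ 1.222 km/s

μ = GM = 6.674×10⁻¹¹ × 6.417×10²³ = 4.283×10¹³ m³/s².
Semi-major axis a = (r_p + r_a)/2 = 9000.5 km = 9.000×10⁶ m.
Vis-viva: v² = μ(2/r − 1/a) = 4.283×10¹³ × (1.460×10⁻⁷ − 1.111×10⁻⁷) = 1.494×10⁶ m²/s².
v = 1222 m/s = 1.222 km/s.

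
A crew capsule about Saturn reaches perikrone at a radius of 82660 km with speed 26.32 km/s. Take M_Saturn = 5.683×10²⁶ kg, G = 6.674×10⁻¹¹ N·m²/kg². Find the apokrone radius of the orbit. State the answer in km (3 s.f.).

μ = GM = 6.674×10⁻¹¹ × 5.683×10²⁶ = 3.793×10¹⁶ m³/s².
r_p = 8.266×10⁷ m.
Specific energy ε = v²/2 − μ/r = -1.125×10⁸ J/kg, so a = −μ/(2ε) = 1.686×10⁸ m.
The apsides satisfy r_p + r_a = 2a, so the apokrone radius is 2a − r_p = 2.546×10⁸ m = 2.5455×10⁵ km.

apokrone radius ≈ 2.55×10⁵ km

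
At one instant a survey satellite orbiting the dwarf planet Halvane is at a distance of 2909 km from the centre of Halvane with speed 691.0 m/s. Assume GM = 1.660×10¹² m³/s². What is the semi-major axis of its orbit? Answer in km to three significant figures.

a ≈ 2500 km

r = 2.909×10⁶ m.
Vis-viva rearranged: 1/a = 2/r − v²/μ = 6.875×10⁻⁷ − 2.876×10⁻⁷ = 3.999×10⁻⁷ m⁻¹.
a = 2.501×10⁶ m = 2500.7 km.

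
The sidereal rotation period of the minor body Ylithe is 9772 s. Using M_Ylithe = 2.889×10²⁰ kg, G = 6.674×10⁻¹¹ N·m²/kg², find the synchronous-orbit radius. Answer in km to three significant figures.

r_sync ≈ 360 km

μ = GM = 6.674×10⁻¹¹ × 2.889×10²⁰ = 1.928×10¹⁰ m³/s².
A synchronous orbit has period T, so by Kepler's third law a = (μT²/4π²)^(1/3).
μT²/4π² = 1.928×10¹⁰ × (9.772×10³)² / 39.48 = 4.664×10¹⁶ m³.
a = 3.600×10⁵ m = 359.95 km.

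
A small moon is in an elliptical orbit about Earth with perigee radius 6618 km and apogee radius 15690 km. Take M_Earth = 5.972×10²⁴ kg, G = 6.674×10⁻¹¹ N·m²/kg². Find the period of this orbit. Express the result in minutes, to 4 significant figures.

T ≈ 195.4 minutes

μ = GM = 6.674×10⁻¹¹ × 5.972×10²⁴ = 3.986×10¹⁴ m³/s².
Semi-major axis a = (r_p + r_a)/2 = (6618.0 + 15690)/2 = 11154 km = 1.115×10⁷ m.
By Kepler's third law T = 2π√(a³/μ) = 2π × 1.866×10³ = 1.172×10⁴ s.
= 195.4 minutes.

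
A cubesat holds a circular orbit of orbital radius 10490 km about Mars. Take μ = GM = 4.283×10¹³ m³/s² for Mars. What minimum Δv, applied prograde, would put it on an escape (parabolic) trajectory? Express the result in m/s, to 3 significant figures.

Δv ≈ 837 m/s

r = 10490 km = 1.049×10⁷ m.
Circular speed v_c = √(μ/r) = 2021 m/s.
Escape speed v_esc = √(2μ/r) = √2 × v_c = 2858 m/s.
Δv = v_esc − v_c = 837.0 m/s.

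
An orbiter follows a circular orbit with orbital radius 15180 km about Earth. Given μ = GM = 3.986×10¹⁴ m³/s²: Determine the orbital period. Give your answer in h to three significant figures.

T ≈ 5.17 h

r = 15180 km = 1.518×10⁷ m.
Kepler's third law: T = 2π√(r³/μ) = 2π√((1.518×10⁷)³ / 3.986×10¹⁴).
r³/μ = 8.776×10⁶ s², so T = 2π × 2.962×10³ = 1.861×10⁴ s.
Converting: 1.861×10⁴ s ÷ 3600 = 5.170 h.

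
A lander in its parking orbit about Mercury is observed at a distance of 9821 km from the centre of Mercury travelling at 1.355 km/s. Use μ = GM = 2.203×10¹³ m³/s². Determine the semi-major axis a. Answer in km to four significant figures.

a ≈ 8312 km

r = 9.821×10⁶ m.
Specific orbital energy ε = v²/2 − μ/r = (1355)²/2 − 2.203×10¹³/9.821×10⁶ = -1.325×10⁶ J/kg.
Since ε = −μ/(2a), a = −μ/(2ε) = 8.312×10⁶ m = 8312.3 km.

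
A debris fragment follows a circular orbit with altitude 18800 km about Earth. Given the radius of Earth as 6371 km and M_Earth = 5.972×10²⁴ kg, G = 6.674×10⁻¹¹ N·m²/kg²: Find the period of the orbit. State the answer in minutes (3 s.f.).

μ = GM = 6.674×10⁻¹¹ × 5.972×10²⁴ = 3.986×10¹⁴ m³/s².
r = 6371 + 18800 = 25171 km = 2.5171×10⁷ m.
Kepler's third law: T = 2π√(r³/μ) = 2π√((2.517×10⁷)³ / 3.986×10¹⁴).
r³/μ = 4.001×10⁷ s², so T = 2π × 6.326×10³ = 3.974×10⁴ s.
Converting: 3.974×10⁴ s ÷ 60.00 = 662.4 minutes.

T ≈ 662 minutes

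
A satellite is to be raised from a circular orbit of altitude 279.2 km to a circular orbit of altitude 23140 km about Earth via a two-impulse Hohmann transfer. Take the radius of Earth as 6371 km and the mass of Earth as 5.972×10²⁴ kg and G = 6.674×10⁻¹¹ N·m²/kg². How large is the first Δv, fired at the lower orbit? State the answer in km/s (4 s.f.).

Δv ≈ 2.149 km/s

μ = GM = 6.674×10⁻¹¹ × 5.972×10²⁴ = 3.986×10¹⁴ m³/s².
r₁ = 6371 + 279.2 = 6650.2 km = 6.6502×10⁶ m.
r₂ = 6371 + 23140 = 29511 km = 2.9511×10⁷ m.
Transfer ellipse a_t = (r₁ + r₂)/2 = 1.808×10⁷ m.
At r₁: circular v_c1 = √(μ/r₁) = 7742 m/s; transfer-perigee v_p = √[μ(2/r₁ − 1/a_t)] = 9891 m/s.
Δv₁ = v_p − v_c1 = 2149 m/s.
= 2.149 km/s.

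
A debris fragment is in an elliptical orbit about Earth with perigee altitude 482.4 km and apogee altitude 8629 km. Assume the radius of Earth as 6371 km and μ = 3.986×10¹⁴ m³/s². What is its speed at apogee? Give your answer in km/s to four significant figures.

v ≈ 4.083 km/s

r_p = 6371 + 482.4 = 6853.4 km = 6.8534×10⁶ m.
r_a = 6371 + 8629 = 15000 km = 1.5000×10⁷ m.
Semi-major axis a = (r_p + r_a)/2 = 10927 km = 1.093×10⁷ m.
Vis-viva: v² = μ(2/r − 1/a) = 3.986×10¹⁴ × (1.333×10⁻⁷ − 9.152×10⁻⁸) = 1.667×10⁷ m²/s².
v = 4083 m/s = 4.083 km/s.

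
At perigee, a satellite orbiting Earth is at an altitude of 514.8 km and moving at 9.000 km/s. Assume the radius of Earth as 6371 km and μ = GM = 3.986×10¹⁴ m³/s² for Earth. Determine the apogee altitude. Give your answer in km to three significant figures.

apogee altitude ≈ 9670 km

r_p = 6371 + 514.8 = 6885.8 km = 6.886×10⁶ m.
Specific energy ε = v²/2 − μ/r = -1.739×10⁷ J/kg, so a = −μ/(2ε) = 1.146×10⁷ m.
The apsides satisfy r_p + r_a = 2a, so the apogee radius is 2a − r_p = 1.604×10⁷ m = 16039 km.
Apogee altitude = 16039 − 6371 = 9668.0 km.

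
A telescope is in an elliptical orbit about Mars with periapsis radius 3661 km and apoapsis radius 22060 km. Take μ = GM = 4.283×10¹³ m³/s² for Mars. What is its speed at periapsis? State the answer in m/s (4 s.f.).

Semi-major axis a = (r_p + r_a)/2 = 12860 km = 1.286×10⁷ m.
Vis-viva: v² = μ(2/r − 1/a) = 4.283×10¹³ × (5.463×10⁻⁷ − 7.776×10⁻⁸) = 2.007×10⁷ m²/s².
v = 4480 m/s.

v ≈ 4480 m/s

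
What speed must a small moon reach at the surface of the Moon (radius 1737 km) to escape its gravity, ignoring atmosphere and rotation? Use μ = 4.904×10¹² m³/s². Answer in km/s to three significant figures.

r = R = 1.737×10⁶ m.
Escape speed v_esc = √(2μ/r) = √(2 × 4.904×10¹² / 1.737×10⁶) = √(5.647×10⁶) = 2376 m/s.
= 2.376 km/s.

v_esc ≈ 2.38 km/s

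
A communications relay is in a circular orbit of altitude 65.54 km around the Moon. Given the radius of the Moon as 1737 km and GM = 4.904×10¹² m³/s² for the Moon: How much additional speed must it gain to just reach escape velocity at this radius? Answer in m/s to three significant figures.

Δv ≈ 683 m/s

r = 1737 + 65.54 = 1802.5 km = 1.8025×10⁶ m.
Circular speed v_c = √(μ/r) = 1649 m/s.
Escape speed v_esc = √(2μ/r) = √2 × v_c = 2333 m/s.
Δv = v_esc − v_c = 683.2 m/s.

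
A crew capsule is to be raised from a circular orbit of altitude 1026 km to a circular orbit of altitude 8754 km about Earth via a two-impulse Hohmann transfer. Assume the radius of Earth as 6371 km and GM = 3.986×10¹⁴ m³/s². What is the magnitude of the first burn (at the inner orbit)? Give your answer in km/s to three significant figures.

r₁ = 6371 + 1026 = 7397.0 km = 7.3970×10⁶ m.
r₂ = 6371 + 8754 = 15125 km = 1.5125×10⁷ m.
Transfer ellipse a_t = (r₁ + r₂)/2 = 1.126×10⁷ m.
At r₁: circular v_c1 = √(μ/r₁) = 7341 m/s; transfer-perigee v_p = √[μ(2/r₁ − 1/a_t)] = 8507 m/s.
Δv₁ = v_p − v_c1 = 1167 m/s.
= 1.167 km/s.

Δv ≈ 1.17 km/s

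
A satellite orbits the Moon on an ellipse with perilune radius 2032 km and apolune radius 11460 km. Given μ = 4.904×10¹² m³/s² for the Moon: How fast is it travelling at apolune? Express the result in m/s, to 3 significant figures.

v ≈ 359 m/s

Semi-major axis a = (r_p + r_a)/2 = 6746.0 km = 6.746×10⁶ m.
Vis-viva: v² = μ(2/r − 1/a) = 4.904×10¹² × (1.745×10⁻⁷ − 1.482×10⁻⁷) = 1.289×10⁵ m²/s².
v = 359.0 m/s.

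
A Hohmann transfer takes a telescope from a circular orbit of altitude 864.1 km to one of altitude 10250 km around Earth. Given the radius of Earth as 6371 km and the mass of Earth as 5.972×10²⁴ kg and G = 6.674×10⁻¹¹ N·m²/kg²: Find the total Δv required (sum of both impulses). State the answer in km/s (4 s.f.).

Δv_total ≈ 2.422 km/s

μ = GM = 6.674×10⁻¹¹ × 5.972×10²⁴ = 3.986×10¹⁴ m³/s².
r₁ = 6371 + 864.1 = 7235.1 km = 7.2351×10⁶ m.
r₂ = 6371 + 10250 = 16621 km = 1.6621×10⁷ m.
Transfer ellipse a_t = (r₁ + r₂)/2 = 1.193×10⁷ m.
At r₁: circular v_c1 = √(μ/r₁) = 7422 m/s; transfer-perigee v_p = √[μ(2/r₁ − 1/a_t)] = 8761 m/s.
Δv₁ = v_p − v_c1 = 1339 m/s.
At r₂: circular v_c2 = √(μ/r₂) = 4897 m/s; transfer-apogee v_a = √[μ(2/r₂ − 1/a_t)] = 3814 m/s.
Δv₂ = v_c2 − v_a = 1083 m/s.
Total Δv = Δv₁ + Δv₂ = 2422 m/s = 2.422 km/s.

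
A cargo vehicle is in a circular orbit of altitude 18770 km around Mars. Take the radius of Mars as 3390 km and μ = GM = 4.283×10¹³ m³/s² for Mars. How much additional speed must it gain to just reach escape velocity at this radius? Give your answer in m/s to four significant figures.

Δv ≈ 575.9 m/s

r = 3390 + 18770 = 22160 km = 2.2160×10⁷ m.
Circular speed v_c = √(μ/r) = 1390 m/s.
Escape speed v_esc = √(2μ/r) = √2 × v_c = 1966 m/s.
Δv = v_esc − v_c = 575.9 m/s.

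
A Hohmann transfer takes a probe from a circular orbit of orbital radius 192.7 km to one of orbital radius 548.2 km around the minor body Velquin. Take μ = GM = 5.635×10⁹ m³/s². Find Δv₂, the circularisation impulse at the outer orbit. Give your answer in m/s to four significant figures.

r₁ = 192.7 km = 1.927×10⁵ m.
r₂ = 548.2 km = 5.482×10⁵ m.
Transfer ellipse a_t = (r₁ + r₂)/2 = 3.704×10⁵ m.
At r₁: circular v_c1 = √(μ/r₁) = 171.0 m/s; transfer-periapsis v_p = √[μ(2/r₁ − 1/a_t)] = 208.0 m/s.
At r₂: circular v_c2 = √(μ/r₂) = 101.4 m/s; transfer-apoapsis v_a = √[μ(2/r₂ − 1/a_t)] = 73.12 m/s.
Δv₂ = v_c2 − v_a = 28.26 m/s.

Δv ≈ 28.26 m/s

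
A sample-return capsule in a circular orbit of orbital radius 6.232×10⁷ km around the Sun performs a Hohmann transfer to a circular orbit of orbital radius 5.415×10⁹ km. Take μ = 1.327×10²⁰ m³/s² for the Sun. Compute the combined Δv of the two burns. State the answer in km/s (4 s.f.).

Δv_total ≈ 22.95 km/s

r₁ = 6.232×10⁷ km = 6.232×10¹⁰ m.
r₂ = 5.415×10⁹ km = 5.415×10¹² m.
Transfer ellipse a_t = (r₁ + r₂)/2 = 2.739×10¹² m.
At r₁: circular v_c1 = √(μ/r₁) = 46140 m/s; transfer-perihelion v_p = √[μ(2/r₁ − 1/a_t)] = 64890 m/s.
Δv₁ = v_p − v_c1 = 18740 m/s.
At r₂: circular v_c2 = √(μ/r₂) = 4950 m/s; transfer-aphelion v_a = √[μ(2/r₂ − 1/a_t)] = 746.8 m/s.
Δv₂ = v_c2 − v_a = 4204 m/s.
Total Δv = Δv₁ + Δv₂ = 22950 m/s = 22.95 km/s.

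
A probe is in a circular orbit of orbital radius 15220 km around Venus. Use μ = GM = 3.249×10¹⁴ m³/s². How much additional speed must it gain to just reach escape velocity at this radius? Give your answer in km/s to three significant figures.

r = 15220 km = 1.522×10⁷ m.
Circular speed v_c = √(μ/r) = 4620 m/s.
Escape speed v_esc = √(2μ/r) = √2 × v_c = 6534 m/s.
Δv = v_esc − v_c = 1914 m/s = 1.914 km/s.

Δv ≈ 1.91 km/s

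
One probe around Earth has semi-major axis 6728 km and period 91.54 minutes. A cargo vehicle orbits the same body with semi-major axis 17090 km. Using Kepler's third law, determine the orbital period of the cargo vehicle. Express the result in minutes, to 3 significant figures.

T₂ ≈ 371 minutes

Kepler's third law: T² ∝ a³, so T₂ = T₁ (a₂/a₁)^(3/2).
a₂/a₁ = 2.540, (a₂/a₁)^(3/2) = 4.048.
T₂ = 91.54 × 4.048 = 370.6 minutes.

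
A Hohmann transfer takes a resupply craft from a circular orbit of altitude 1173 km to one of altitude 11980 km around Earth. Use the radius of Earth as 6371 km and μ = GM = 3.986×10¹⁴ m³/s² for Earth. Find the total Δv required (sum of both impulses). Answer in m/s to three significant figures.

Δv_total ≈ 2490 m/s

r₁ = 6371 + 1173 = 7544.0 km = 7.5440×10⁶ m.
r₂ = 6371 + 11980 = 18351 km = 1.8351×10⁷ m.
Transfer ellipse a_t = (r₁ + r₂)/2 = 1.295×10⁷ m.
At r₁: circular v_c1 = √(μ/r₁) = 7269 m/s; transfer-perigee v_p = √[μ(2/r₁ − 1/a_t)] = 8654 m/s.
Δv₁ = v_p − v_c1 = 1385 m/s.
At r₂: circular v_c2 = √(μ/r₂) = 4661 m/s; transfer-apogee v_a = √[μ(2/r₂ − 1/a_t)] = 3558 m/s.
Δv₂ = v_c2 − v_a = 1103 m/s.
Total Δv = Δv₁ + Δv₂ = 2488 m/s.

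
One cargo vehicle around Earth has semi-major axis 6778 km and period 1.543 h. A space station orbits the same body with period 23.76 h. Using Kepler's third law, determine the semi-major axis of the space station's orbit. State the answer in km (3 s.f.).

a₂ ≈ 42000 km

Kepler's third law: a³ ∝ T², so a₂ = a₁ (T₂/T₁)^(2/3).
T₂/T₁ = 15.40, (T₂/T₁)^(2/3) = 6.189.
a₂ = 6778 × 6.189 = 41950 km.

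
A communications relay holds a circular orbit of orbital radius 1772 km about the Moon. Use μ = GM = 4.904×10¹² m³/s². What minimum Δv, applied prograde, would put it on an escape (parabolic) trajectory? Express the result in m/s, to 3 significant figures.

Δv ≈ 689 m/s

r = 1772 km = 1.772×10⁶ m.
Circular speed v_c = √(μ/r) = 1664 m/s.
Escape speed v_esc = √(2μ/r) = √2 × v_c = 2353 m/s.
Δv = v_esc − v_c = 689.1 m/s.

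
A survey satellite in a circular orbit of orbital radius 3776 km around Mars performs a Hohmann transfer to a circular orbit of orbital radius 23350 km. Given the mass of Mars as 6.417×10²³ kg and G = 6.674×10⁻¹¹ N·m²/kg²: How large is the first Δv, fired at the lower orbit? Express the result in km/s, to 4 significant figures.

Δv ≈ 1.051 km/s

μ = GM = 6.674×10⁻¹¹ × 6.417×10²³ = 4.283×10¹³ m³/s².
r₁ = 3776 km = 3.776×10⁶ m.
r₂ = 23350 km = 2.335×10⁷ m.
Transfer ellipse a_t = (r₁ + r₂)/2 = 1.356×10⁷ m.
At r₁: circular v_c1 = √(μ/r₁) = 3368 m/s; transfer-periapsis v_p = √[μ(2/r₁ − 1/a_t)] = 4419 m/s.
Δv₁ = v_p − v_c1 = 1051 m/s.
= 1.051 km/s.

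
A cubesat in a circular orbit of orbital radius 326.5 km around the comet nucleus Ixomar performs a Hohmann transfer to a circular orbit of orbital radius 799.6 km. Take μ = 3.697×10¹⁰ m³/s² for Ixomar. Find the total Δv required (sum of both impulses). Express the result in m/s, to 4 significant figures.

Δv_total ≈ 115.8 m/s

r₁ = 326.5 km = 3.265×10⁵ m.
r₂ = 799.6 km = 7.996×10⁵ m.
Transfer ellipse a_t = (r₁ + r₂)/2 = 5.630×10⁵ m.
At r₁: circular v_c1 = √(μ/r₁) = 336.5 m/s; transfer-periapsis v_p = √[μ(2/r₁ − 1/a_t)] = 401.0 m/s.
Δv₁ = v_p − v_c1 = 64.50 m/s.
At r₂: circular v_c2 = √(μ/r₂) = 215.0 m/s; transfer-apoapsis v_a = √[μ(2/r₂ − 1/a_t)] = 163.7 m/s.
Δv₂ = v_c2 − v_a = 51.28 m/s.
Total Δv = Δv₁ + Δv₂ = 115.8 m/s.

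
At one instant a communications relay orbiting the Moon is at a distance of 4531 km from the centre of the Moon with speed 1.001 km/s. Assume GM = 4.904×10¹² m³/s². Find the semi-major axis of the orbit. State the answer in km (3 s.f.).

a ≈ 4220 km

r = 4.531×10⁶ m.
Specific orbital energy ε = v²/2 − μ/r = (1001)²/2 − 4.904×10¹²/4.531×10⁶ = -5.813×10⁵ J/kg.
Since ε = −μ/(2a), a = −μ/(2ε) = 4.218×10⁶ m = 4218.0 km.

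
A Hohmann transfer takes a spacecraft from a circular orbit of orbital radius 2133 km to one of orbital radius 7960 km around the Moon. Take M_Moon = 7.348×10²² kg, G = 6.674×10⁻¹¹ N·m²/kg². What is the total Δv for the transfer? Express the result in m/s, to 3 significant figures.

μ = GM = 6.674×10⁻¹¹ × 7.348×10²² = 4.904×10¹² m³/s².
r₁ = 2133 km = 2.133×10⁶ m.
r₂ = 7960 km = 7.960×10⁶ m.
Transfer ellipse a_t = (r₁ + r₂)/2 = 5.046×10⁶ m.
At r₁: circular v_c1 = √(μ/r₁) = 1516 m/s; transfer-perilune v_p = √[μ(2/r₁ − 1/a_t)] = 1904 m/s.
Δv₁ = v_p − v_c1 = 388.0 m/s.
At r₂: circular v_c2 = √(μ/r₂) = 784.9 m/s; transfer-apolune v_a = √[μ(2/r₂ − 1/a_t)] = 510.3 m/s.
Δv₂ = v_c2 − v_a = 274.6 m/s.
Total Δv = Δv₁ + Δv₂ = 662.7 m/s.

Δv_total ≈ 663 m/s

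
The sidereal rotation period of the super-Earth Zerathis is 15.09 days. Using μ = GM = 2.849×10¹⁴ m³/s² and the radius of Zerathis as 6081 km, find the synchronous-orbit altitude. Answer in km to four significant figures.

T = 15.09 days = 1.304×10⁶ s.
A synchronous orbit has period T, so by Kepler's third law a = (μT²/4π²)^(1/3).
μT²/4π² = 2.849×10¹⁴ × (1.304×10⁶)² / 39.48 = 1.227×10²⁵ m³.
a = 2.306×10⁸ m = 2.3063×10⁵ km.
Altitude h = a − R = 2.3063×10⁵ − 6081 = 2.2455×10⁵ km.

h_sync ≈ 2.245×10⁵ km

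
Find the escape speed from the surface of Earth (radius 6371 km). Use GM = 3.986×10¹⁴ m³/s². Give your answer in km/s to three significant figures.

v_esc ≈ 11.2 km/s

r = R = 6.371×10⁶ m.
Escape speed v_esc = √(2μ/r) = √(2 × 3.986×10¹⁴ / 6.371×10⁶) = √(1.251×10⁸) = 11190 m/s.
= 11.19 km/s.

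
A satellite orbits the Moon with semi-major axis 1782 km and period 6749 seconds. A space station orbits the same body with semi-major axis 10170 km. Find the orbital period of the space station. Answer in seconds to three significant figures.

Kepler's third law: T² ∝ a³, so T₂ = T₁ (a₂/a₁)^(3/2).
a₂/a₁ = 5.707, (a₂/a₁)^(3/2) = 13.63.
T₂ = 6749 × 13.63 = 92020 seconds.

T₂ ≈ 92000 seconds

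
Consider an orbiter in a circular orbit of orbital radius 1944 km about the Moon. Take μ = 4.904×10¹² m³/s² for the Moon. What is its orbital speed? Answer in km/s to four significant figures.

r = 1944 km = 1.944×10⁶ m.
For a circular orbit v = √(μ/r) = √(4.904×10¹² / 1.944×10⁶) = √(2.523×10⁶) = 1588 m/s.
That is 1.588 km/s.

v ≈ 1.588 km/s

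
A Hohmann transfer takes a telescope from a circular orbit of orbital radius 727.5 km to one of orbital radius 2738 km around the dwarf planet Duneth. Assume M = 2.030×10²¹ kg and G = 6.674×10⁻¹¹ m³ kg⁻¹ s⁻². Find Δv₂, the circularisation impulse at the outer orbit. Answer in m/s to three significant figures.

μ = GM = 6.674×10⁻¹¹ × 2.030×10²¹ = 1.355×10¹¹ m³/s².
r₁ = 727.5 km = 7.275×10⁵ m.
r₂ = 2738 km = 2.738×10⁶ m.
Transfer ellipse a_t = (r₁ + r₂)/2 = 1.733×10⁶ m.
At r₁: circular v_c1 = √(μ/r₁) = 431.5 m/s; transfer-periapsis v_p = √[μ(2/r₁ − 1/a_t)] = 542.5 m/s.
At r₂: circular v_c2 = √(μ/r₂) = 222.4 m/s; transfer-apoapsis v_a = √[μ(2/r₂ − 1/a_t)] = 144.1 m/s.
Δv₂ = v_c2 − v_a = 78.31 m/s.

Δv ≈ 78.3 m/s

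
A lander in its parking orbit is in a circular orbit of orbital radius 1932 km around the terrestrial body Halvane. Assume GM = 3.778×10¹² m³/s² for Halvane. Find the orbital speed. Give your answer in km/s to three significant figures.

r = 1932 km = 1.932×10⁶ m.
For a circular orbit v = √(μ/r) = √(3.778×10¹² / 1.932×10⁶) = √(1.955×10⁶) = 1398 m/s.
That is 1.398 km/s.

v ≈ 1.40 km/s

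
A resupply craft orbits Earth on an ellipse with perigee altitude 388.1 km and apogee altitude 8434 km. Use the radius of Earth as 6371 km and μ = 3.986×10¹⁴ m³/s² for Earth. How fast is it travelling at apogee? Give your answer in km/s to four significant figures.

v ≈ 4.108 km/s

r_p = 6371 + 388.1 = 6759.1 km = 6.7591×10⁶ m.
r_a = 6371 + 8434 = 14805 km = 1.4805×10⁷ m.
Semi-major axis a = (r_p + r_a)/2 = 10782 km = 1.078×10⁷ m.
Vis-viva: v² = μ(2/r − 1/a) = 3.986×10¹⁴ × (1.351×10⁻⁷ − 9.275×10⁻⁸) = 1.688×10⁷ m²/s².
v = 4108 m/s = 4.108 km/s.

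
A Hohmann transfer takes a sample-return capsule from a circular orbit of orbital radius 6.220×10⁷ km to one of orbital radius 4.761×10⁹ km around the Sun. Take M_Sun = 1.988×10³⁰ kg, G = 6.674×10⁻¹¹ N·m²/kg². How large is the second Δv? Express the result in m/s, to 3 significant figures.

Δv ≈ 4430 m/s

μ = GM = 6.674×10⁻¹¹ × 1.988×10³⁰ = 1.327×10²⁰ m³/s².
r₁ = 6.220×10⁷ km = 6.220×10¹⁰ m.
r₂ = 4.761×10⁹ km = 4.761×10¹² m.
Transfer ellipse a_t = (r₁ + r₂)/2 = 2.412×10¹² m.
At r₁: circular v_c1 = √(μ/r₁) = 46190 m/s; transfer-perihelion v_p = √[μ(2/r₁ − 1/a_t)] = 64890 m/s.
At r₂: circular v_c2 = √(μ/r₂) = 5279 m/s; transfer-aphelion v_a = √[μ(2/r₂ − 1/a_t)] = 847.8 m/s.
Δv₂ = v_c2 − v_a = 4431 m/s.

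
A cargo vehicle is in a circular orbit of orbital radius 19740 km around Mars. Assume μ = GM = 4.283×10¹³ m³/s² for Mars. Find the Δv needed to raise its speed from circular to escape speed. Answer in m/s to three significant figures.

r = 19740 km = 1.974×10⁷ m.
Circular speed v_c = √(μ/r) = 1473 m/s.
Escape speed v_esc = √(2μ/r) = √2 × v_c = 2083 m/s.
Δv = v_esc − v_c = 610.1 m/s.

Δv ≈ 610 m/s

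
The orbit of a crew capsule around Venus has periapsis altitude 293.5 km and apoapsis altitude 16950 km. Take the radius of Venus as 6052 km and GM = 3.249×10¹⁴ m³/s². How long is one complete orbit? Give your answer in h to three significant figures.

T ≈ 5.44 h

r_p = 6052 + 293.5 = 6345.5 km = 6.3455×10⁶ m.
r_a = 6052 + 16950 = 23002 km = 2.3002×10⁷ m.
Semi-major axis a = (r_p + r_a)/2 = (6345.5 + 23002)/2 = 14674 km = 1.467×10⁷ m.
By Kepler's third law T = 2π√(a³/μ) = 2π × 3.118×10³ = 1.959×10⁴ s.
= 5.443 h.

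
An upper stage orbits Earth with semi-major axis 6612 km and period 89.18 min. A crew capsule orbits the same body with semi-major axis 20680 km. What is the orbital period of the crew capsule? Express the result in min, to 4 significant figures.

Kepler's third law: T² ∝ a³, so T₂ = T₁ (a₂/a₁)^(3/2).
a₂/a₁ = 3.128, (a₂/a₁)^(3/2) = 5.531.
T₂ = 89.18 × 5.531 = 493.3 min.

T₂ ≈ 493.3 min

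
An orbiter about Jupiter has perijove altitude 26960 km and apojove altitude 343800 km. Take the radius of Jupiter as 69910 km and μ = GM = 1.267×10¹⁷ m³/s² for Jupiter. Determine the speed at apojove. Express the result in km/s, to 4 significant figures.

v ≈ 10.78 km/s

r_p = 69910 + 26960 = 96870 km = 9.6870×10⁷ m.
r_a = 69910 + 343800 = 413710 km = 4.1371×10⁸ m.
Semi-major axis a = (r_p + r_a)/2 = 2.5529×10⁵ km = 2.553×10⁸ m.
Vis-viva: v² = μ(2/r − 1/a) = 1.267×10¹⁷ × (4.834×10⁻⁹ − 3.917×10⁻⁹) = 1.162×10⁸ m²/s².
v = 10780 m/s = 10.78 km/s.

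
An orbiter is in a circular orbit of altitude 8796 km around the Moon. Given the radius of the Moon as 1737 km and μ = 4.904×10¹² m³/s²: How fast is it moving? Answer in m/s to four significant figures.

v ≈ 682.3 m/s

r = 1737 + 8796 = 10533 km = 1.0533×10⁷ m.
For a circular orbit v = √(μ/r) = √(4.904×10¹² / 1.053×10⁷) = √(4.656×10⁵) = 682.3 m/s.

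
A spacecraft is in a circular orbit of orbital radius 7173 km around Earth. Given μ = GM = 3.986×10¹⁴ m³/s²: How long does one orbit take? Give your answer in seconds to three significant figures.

T ≈ 6050 seconds

r = 7173 km = 7.173×10⁶ m.
Kepler's third law: T = 2π√(r³/μ) = 2π√((7.173×10⁶)³ / 3.986×10¹⁴).
r³/μ = 9.259×10⁵ s², so T = 2π × 9.622×10² = 6.046×10³ s.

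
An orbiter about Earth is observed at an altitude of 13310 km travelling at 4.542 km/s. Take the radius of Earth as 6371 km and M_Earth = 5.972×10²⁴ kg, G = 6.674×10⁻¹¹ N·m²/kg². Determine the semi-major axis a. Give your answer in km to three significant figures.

μ = GM = 6.674×10⁻¹¹ × 5.972×10²⁴ = 3.986×10¹⁴ m³/s².
r = 6371 + 13310 = 19681 km = 1.968×10⁷ m.
Specific orbital energy ε = v²/2 − μ/r = (4542)²/2 − 3.986×10¹⁴/1.968×10⁷ = -9.937×10⁶ J/kg.
Since ε = −μ/(2a), a = −μ/(2ε) = 2.006×10⁷ m = 20056 km.

a ≈ 20100 km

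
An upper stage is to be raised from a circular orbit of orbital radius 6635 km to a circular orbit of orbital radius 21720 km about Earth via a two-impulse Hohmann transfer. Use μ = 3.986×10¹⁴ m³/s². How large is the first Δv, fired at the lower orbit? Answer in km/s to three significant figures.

Δv ≈ 1.84 km/s

r₁ = 6635 km = 6.635×10⁶ m.
r₂ = 21720 km = 2.172×10⁷ m.
Transfer ellipse a_t = (r₁ + r₂)/2 = 1.418×10⁷ m.
At r₁: circular v_c1 = √(μ/r₁) = 7751 m/s; transfer-perigee v_p = √[μ(2/r₁ − 1/a_t)] = 9594 m/s.
Δv₁ = v_p − v_c1 = 1843 m/s.
= 1.843 km/s.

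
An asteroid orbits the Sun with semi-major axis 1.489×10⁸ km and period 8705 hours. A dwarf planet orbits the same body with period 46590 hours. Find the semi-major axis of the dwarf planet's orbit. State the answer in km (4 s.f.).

a₂ ≈ 4.556×10⁸ km

Kepler's third law: a³ ∝ T², so a₂ = a₁ (T₂/T₁)^(2/3).
T₂/T₁ = 5.352, (T₂/T₁)^(2/3) = 3.060.
a₂ = 1.489×10⁸ × 3.060 = 4.556×10⁸ km.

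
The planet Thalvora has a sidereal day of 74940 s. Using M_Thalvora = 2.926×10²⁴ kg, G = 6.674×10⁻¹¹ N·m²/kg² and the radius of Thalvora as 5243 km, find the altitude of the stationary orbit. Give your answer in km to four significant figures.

h_sync ≈ 25040 km

μ = GM = 6.674×10⁻¹¹ × 2.926×10²⁴ = 1.953×10¹⁴ m³/s².
A synchronous orbit has period T, so by Kepler's third law a = (μT²/4π²)^(1/3).
μT²/4π² = 1.953×10¹⁴ × (7.494×10⁴)² / 39.48 = 2.778×10²² m³.
a = 3.029×10⁷ m = 30286 km.
Altitude h = a − R = 30286 − 5243 = 25043 km.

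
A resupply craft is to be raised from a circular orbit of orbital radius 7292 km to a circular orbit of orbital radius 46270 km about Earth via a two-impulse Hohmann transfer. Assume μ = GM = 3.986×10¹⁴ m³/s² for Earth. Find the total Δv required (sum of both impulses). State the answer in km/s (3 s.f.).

Δv_total ≈ 3.73 km/s

r₁ = 7292 km = 7.292×10⁶ m.
r₂ = 46270 km = 4.627×10⁷ m.
Transfer ellipse a_t = (r₁ + r₂)/2 = 2.678×10⁷ m.
At r₁: circular v_c1 = √(μ/r₁) = 7393 m/s; transfer-perigee v_p = √[μ(2/r₁ − 1/a_t)] = 9718 m/s.
Δv₁ = v_p − v_c1 = 2325 m/s.
At r₂: circular v_c2 = √(μ/r₂) = 2935 m/s; transfer-apogee v_a = √[μ(2/r₂ − 1/a_t)] = 1532 m/s.
Δv₂ = v_c2 − v_a = 1404 m/s.
Total Δv = Δv₁ + Δv₂ = 3728 m/s = 3.728 km/s.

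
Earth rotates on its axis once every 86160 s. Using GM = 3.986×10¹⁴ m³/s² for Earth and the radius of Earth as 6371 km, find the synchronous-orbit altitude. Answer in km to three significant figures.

A synchronous orbit has period T, so by Kepler's third law a = (μT²/4π²)^(1/3).
μT²/4π² = 3.986×10¹⁴ × (8.616×10⁴)² / 39.48 = 7.495×10²² m³.
a = 4.216×10⁷ m = 42163 km.
Altitude h = a − R = 42163 − 6371 = 35792 km.

h_sync ≈ 35800 km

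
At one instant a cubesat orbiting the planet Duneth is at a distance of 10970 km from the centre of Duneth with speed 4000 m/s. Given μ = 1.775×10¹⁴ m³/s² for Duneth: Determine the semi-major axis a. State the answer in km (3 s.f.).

r = 1.097×10⁷ m.
Specific orbital energy ε = v²/2 − μ/r = (4000)²/2 − 1.775×10¹⁴/1.097×10⁷ = -8.180×10⁶ J/kg.
Since ε = −μ/(2a), a = −μ/(2ε) = 1.085×10⁷ m = 10849 km.

a ≈ 10800 km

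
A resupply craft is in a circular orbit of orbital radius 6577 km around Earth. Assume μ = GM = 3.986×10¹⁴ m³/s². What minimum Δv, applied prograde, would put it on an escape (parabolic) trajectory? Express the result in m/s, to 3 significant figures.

Δv ≈ 3220 m/s

r = 6577 km = 6.577×10⁶ m.
Circular speed v_c = √(μ/r) = 7785 m/s.
Escape speed v_esc = √(2μ/r) = √2 × v_c = 11010 m/s.
Δv = v_esc − v_c = 3225 m/s.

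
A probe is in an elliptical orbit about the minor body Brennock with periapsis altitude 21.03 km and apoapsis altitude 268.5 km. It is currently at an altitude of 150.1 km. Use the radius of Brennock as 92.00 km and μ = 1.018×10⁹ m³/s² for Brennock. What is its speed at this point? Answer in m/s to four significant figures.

v ≈ 64.11 m/s

r_p = 92.00 + 21.03 = 113.03 km = 1.1303×10⁵ m.
r_a = 92.00 + 268.5 = 360.50 km = 3.6050×10⁵ m.
r = 92.00 + 150.1 = 242.10 km = 2.421×10⁵ m.
Semi-major axis a = (r_p + r_a)/2 = 236.76 km = 2.368×10⁵ m.
Vis-viva: v² = μ(2/r − 1/a) = 1.018×10⁹ × (8.261×10⁻⁶ − 4.224×10⁻⁶) = 4.110×10³ m²/s².
v = 64.11 m/s.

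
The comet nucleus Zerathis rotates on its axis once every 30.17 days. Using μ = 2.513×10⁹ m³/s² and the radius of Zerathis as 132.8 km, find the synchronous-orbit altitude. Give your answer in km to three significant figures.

T = 30.17 days = 2.607×10⁶ s.
A synchronous orbit has period T, so by Kepler's third law a = (μT²/4π²)^(1/3).
μT²/4π² = 2.513×10⁹ × (2.607×10⁶)² / 39.48 = 4.325×10²⁰ m³.
a = 7.563×10⁶ m = 7562.6 km.
Altitude h = a − R = 7562.6 − 132.8 = 7429.8 km.

h_sync ≈ 7430 km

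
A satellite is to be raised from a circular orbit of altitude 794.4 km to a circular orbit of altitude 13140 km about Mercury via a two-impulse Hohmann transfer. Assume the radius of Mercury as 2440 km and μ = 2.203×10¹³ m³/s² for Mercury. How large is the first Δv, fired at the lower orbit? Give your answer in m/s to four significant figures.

Δv ≈ 748.8 m/s

r₁ = 2440 + 794.4 = 3234.4 km = 3.2344×10⁶ m.
r₂ = 2440 + 13140 = 15580 km = 1.5580×10⁷ m.
Transfer ellipse a_t = (r₁ + r₂)/2 = 9.407×10⁶ m.
At r₁: circular v_c1 = √(μ/r₁) = 2610 m/s; transfer-periherm v_p = √[μ(2/r₁ − 1/a_t)] = 3359 m/s.
Δv₁ = v_p − v_c1 = 748.8 m/s.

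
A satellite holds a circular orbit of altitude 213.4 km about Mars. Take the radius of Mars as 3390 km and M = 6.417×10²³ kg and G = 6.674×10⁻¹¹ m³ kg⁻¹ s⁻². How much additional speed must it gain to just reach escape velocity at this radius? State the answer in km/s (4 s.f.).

μ = GM = 6.674×10⁻¹¹ × 6.417×10²³ = 4.283×10¹³ m³/s².
r = 3390 + 213.4 = 3603.4 km = 3.6034×10⁶ m.
Circular speed v_c = √(μ/r) = 3447 m/s.
Escape speed v_esc = √(2μ/r) = √2 × v_c = 4875 m/s.
Δv = v_esc − v_c = 1428 m/s = 1.428 km/s.

Δv ≈ 1.428 km/s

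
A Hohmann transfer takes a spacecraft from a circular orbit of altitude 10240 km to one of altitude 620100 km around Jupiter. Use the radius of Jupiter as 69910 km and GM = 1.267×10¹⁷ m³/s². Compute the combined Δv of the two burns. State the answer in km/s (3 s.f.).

Δv_total ≈ 20.8 km/s

r₁ = 69910 + 10240 = 80150 km = 8.0150×10⁷ m.
r₂ = 69910 + 620100 = 690010 km = 6.9001×10⁸ m.
Transfer ellipse a_t = (r₁ + r₂)/2 = 3.851×10⁸ m.
At r₁: circular v_c1 = √(μ/r₁) = 39760 m/s; transfer-perijove v_p = √[μ(2/r₁ − 1/a_t)] = 53220 m/s.
Δv₁ = v_p − v_c1 = 13460 m/s.
At r₂: circular v_c2 = √(μ/r₂) = 13550 m/s; transfer-apojove v_a = √[μ(2/r₂ − 1/a_t)] = 6182 m/s.
Δv₂ = v_c2 − v_a = 7369 m/s.
Total Δv = Δv₁ + Δv₂ = 20830 m/s = 20.83 km/s.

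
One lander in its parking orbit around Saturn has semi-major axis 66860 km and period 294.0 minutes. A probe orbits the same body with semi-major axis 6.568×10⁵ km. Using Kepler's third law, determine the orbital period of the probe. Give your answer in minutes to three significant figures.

Kepler's third law: T² ∝ a³, so T₂ = T₁ (a₂/a₁)^(3/2).
a₂/a₁ = 9.824, (a₂/a₁)^(3/2) = 30.79.
T₂ = 294.0 × 30.79 = 9052 minutes.

T₂ ≈ 9050 minutes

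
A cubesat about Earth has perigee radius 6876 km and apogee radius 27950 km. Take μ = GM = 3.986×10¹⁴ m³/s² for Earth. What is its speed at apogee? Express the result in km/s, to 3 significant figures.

v ≈ 2.37 km/s

Semi-major axis a = (r_p + r_a)/2 = 17413 km = 1.741×10⁷ m.
Vis-viva: v² = μ(2/r − 1/a) = 3.986×10¹⁴ × (7.156×10⁻⁸ − 5.743×10⁻⁸) = 5.631×10⁶ m²/s².
v = 2373 m/s = 2.373 km/s.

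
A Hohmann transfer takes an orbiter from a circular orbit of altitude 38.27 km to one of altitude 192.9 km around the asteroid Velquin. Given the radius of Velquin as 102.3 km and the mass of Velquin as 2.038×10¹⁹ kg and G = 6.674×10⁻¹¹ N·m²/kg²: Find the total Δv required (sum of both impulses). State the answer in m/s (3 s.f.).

Δv_total ≈ 29.5 m/s

μ = GM = 6.674×10⁻¹¹ × 2.038×10¹⁹ = 1.360×10⁹ m³/s².
r₁ = 102.3 + 38.27 = 140.57 km = 1.4057×10⁵ m.
r₂ = 102.3 + 192.9 = 295.20 km = 2.9520×10⁵ m.
Transfer ellipse a_t = (r₁ + r₂)/2 = 2.179×10⁵ m.
At r₁: circular v_c1 = √(μ/r₁) = 98.37 m/s; transfer-periapsis v_p = √[μ(2/r₁ − 1/a_t)] = 114.5 m/s.
Δv₁ = v_p − v_c1 = 16.13 m/s.
At r₂: circular v_c2 = √(μ/r₂) = 67.88 m/s; transfer-apoapsis v_a = √[μ(2/r₂ − 1/a_t)] = 54.52 m/s.
Δv₂ = v_c2 − v_a = 13.36 m/s.
Total Δv = Δv₁ + Δv₂ = 29.49 m/s.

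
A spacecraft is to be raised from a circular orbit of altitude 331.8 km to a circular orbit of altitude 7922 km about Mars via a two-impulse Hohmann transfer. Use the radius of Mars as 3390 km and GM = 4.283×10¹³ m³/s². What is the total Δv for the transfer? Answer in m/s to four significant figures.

r₁ = 3390 + 331.8 = 3721.8 km = 3.7218×10⁶ m.
r₂ = 3390 + 7922 = 11312 km = 1.1312×10⁷ m.
Transfer ellipse a_t = (r₁ + r₂)/2 = 7.517×10⁶ m.
At r₁: circular v_c1 = √(μ/r₁) = 3392 m/s; transfer-periapsis v_p = √[μ(2/r₁ − 1/a_t)] = 4161 m/s.
Δv₁ = v_p − v_c1 = 769.2 m/s.
At r₂: circular v_c2 = √(μ/r₂) = 1946 m/s; transfer-apoapsis v_a = √[μ(2/r₂ − 1/a_t)] = 1369 m/s.
Δv₂ = v_c2 − v_a = 576.6 m/s.
Total Δv = Δv₁ + Δv₂ = 1346 m/s.

Δv_total ≈ 1346 m/s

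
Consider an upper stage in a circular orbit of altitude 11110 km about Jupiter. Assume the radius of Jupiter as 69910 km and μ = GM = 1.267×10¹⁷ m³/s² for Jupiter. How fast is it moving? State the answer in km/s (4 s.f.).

v ≈ 39.55 km/s

r = 69910 + 11110 = 81020 km = 8.1020×10⁷ m.
For a circular orbit v = √(μ/r) = √(1.267×10¹⁷ / 8.102×10⁷) = √(1.564×10⁹) = 39550 m/s.
That is 39.55 km/s.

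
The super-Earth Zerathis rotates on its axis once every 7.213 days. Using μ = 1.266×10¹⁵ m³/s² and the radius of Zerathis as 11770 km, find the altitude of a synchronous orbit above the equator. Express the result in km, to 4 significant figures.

T = 7.213 days = 6.232×10⁵ s.
A synchronous orbit has period T, so by Kepler's third law a = (μT²/4π²)^(1/3).
μT²/4π² = 1.266×10¹⁵ × (6.232×10⁵)² / 39.48 = 1.245×10²⁵ m³.
a = 2.318×10⁸ m = 2.3180×10⁵ km.
Altitude h = a − R = 2.3180×10⁵ − 11770 = 2.2003×10⁵ km.

h_sync ≈ 2.200×10⁵ km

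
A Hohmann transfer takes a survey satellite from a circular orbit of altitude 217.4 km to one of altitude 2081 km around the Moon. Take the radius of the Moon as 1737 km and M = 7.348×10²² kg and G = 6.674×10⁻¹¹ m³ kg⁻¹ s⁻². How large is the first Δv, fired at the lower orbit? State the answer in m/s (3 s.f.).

Δv ≈ 238 m/s

μ = GM = 6.674×10⁻¹¹ × 7.348×10²² = 4.904×10¹² m³/s².
r₁ = 1737 + 217.4 = 1954.4 km = 1.9544×10⁶ m.
r₂ = 1737 + 2081 = 3818.0 km = 3.8180×10⁶ m.
Transfer ellipse a_t = (r₁ + r₂)/2 = 2.886×10⁶ m.
At r₁: circular v_c1 = √(μ/r₁) = 1584 m/s; transfer-perilune v_p = √[μ(2/r₁ − 1/a_t)] = 1822 m/s.
Δv₁ = v_p − v_c1 = 237.8 m/s.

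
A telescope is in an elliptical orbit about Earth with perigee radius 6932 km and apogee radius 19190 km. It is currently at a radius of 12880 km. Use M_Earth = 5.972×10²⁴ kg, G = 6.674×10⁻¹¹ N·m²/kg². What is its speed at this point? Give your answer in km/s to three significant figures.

v ≈ 5.60 km/s

μ = GM = 6.674×10⁻¹¹ × 5.972×10²⁴ = 3.986×10¹⁴ m³/s².
Semi-major axis a = (r_p + r_a)/2 = 13061 km = 1.306×10⁷ m.
Vis-viva: v² = μ(2/r − 1/a) = 3.986×10¹⁴ × (1.553×10⁻⁷ − 7.656×10⁻⁸) = 3.137×10⁷ m²/s².
v = 5601 m/s = 5.601 km/s.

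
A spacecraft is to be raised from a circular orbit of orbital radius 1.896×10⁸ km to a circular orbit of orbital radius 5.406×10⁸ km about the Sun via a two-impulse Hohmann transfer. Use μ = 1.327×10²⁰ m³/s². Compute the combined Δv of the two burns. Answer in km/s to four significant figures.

r₁ = 1.896×10⁸ km = 1.896×10¹¹ m.
r₂ = 5.406×10⁸ km = 5.406×10¹¹ m.
Transfer ellipse a_t = (r₁ + r₂)/2 = 3.651×10¹¹ m.
At r₁: circular v_c1 = √(μ/r₁) = 26460 m/s; transfer-perihelion v_p = √[μ(2/r₁ − 1/a_t)] = 32190 m/s.
Δv₁ = v_p − v_c1 = 5737 m/s.
At r₂: circular v_c2 = √(μ/r₂) = 15670 m/s; transfer-aphelion v_a = √[μ(2/r₂ − 1/a_t)] = 11290 m/s.
Δv₂ = v_c2 − v_a = 4377 m/s.
Total Δv = Δv₁ + Δv₂ = 10110 m/s = 10.11 km/s.

Δv_total ≈ 10.11 km/s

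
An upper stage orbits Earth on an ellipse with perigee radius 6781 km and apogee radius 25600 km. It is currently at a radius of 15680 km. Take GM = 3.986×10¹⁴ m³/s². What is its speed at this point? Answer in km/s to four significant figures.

v ≈ 5.121 km/s

Semi-major axis a = (r_p + r_a)/2 = 16190 km = 1.619×10⁷ m.
Vis-viva: v² = μ(2/r − 1/a) = 3.986×10¹⁴ × (1.276×10⁻⁷ − 6.176×10⁻⁸) = 2.622×10⁷ m²/s².
v = 5121 m/s = 5.121 km/s.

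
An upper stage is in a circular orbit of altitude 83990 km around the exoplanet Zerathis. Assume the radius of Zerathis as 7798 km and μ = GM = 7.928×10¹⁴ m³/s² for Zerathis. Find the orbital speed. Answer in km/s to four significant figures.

r = 7798 + 83990 = 91788 km = 9.1788×10⁷ m.
For a circular orbit v = √(μ/r) = √(7.928×10¹⁴ / 9.179×10⁷) = √(8.637×10⁶) = 2939 m/s.
That is 2.939 km/s.

v ≈ 2.939 km/s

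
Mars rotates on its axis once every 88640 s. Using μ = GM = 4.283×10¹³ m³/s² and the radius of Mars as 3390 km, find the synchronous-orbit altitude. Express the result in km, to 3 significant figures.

h_sync ≈ 17000 km

A synchronous orbit has period T, so by Kepler's third law a = (μT²/4π²)^(1/3).
μT²/4π² = 4.283×10¹³ × (8.864×10⁴)² / 39.48 = 8.524×10²¹ m³.
a = 2.043×10⁷ m = 20428 km.
Altitude h = a − R = 20428 − 3390 = 17038 km.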